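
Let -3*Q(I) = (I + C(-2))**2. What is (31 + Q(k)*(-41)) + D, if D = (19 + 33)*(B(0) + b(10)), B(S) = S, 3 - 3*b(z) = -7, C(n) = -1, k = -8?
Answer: 3934/3 ≈ 1311.3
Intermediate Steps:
b(z) = 10/3 (b(z) = 1 - 1/3*(-7) = 1 + 7/3 = 10/3)
Q(I) = -(-1 + I)**2/3 (Q(I) = -(I - 1)**2/3 = -(-1 + I)**2/3)
D = 520/3 (D = (19 + 33)*(0 + 10/3) = 52*(10/3) = 520/3 ≈ 173.33)
(31 + Q(k)*(-41)) + D = (31 - (-1 - 8)**2/3*(-41)) + 520/3 = (31 - 1/3*(-9)**2*(-41)) + 520/3 = (31 - 1/3*81*(-41)) + 520/3 = (31 - 27*(-41)) + 520/3 = (31 + 1107) + 520/3 = 1138 + 520/3 = 3934/3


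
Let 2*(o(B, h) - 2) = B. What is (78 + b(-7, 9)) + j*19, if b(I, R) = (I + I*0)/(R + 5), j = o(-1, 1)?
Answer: 106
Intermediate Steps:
o(B, h) = 2 + B/2
j = 3/2 (j = 2 + (½)*(-1) = 2 - ½ = 3/2 ≈ 1.5000)
b(I, R) = I/(5 + R) (b(I, R) = (I + 0)/(5 + R) = I/(5 + R))
(78 + b(-7, 9)) + j*19 = (78 - 7/(5 + 9)) + (3/2)*19 = (78 - 7/14) + 57/2 = (78 - 7*1/14) + 57/2 = (78 - ½) + 57/2 = 155/2 + 57/2 = 106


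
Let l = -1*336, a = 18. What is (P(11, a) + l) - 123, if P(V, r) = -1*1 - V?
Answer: -471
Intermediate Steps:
P(V, r) = -1 - V
l = -336
(P(11, a) + l) - 123 = ((-1 - 1*11) - 336) - 123 = ((-1 - 11) - 336) - 123 = (-12 - 336) - 123 = -348 - 123 = -471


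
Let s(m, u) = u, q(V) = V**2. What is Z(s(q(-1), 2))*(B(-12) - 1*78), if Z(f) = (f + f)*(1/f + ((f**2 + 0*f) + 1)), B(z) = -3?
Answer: -1782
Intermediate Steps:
Z(f) = 2*f*(1 + 1/f + f**2) (Z(f) = (2*f)*(1/f + ((f**2 + 0) + 1)) = (2*f)*(1/f + (f**2 + 1)) = (2*f)*(1/f + (1 + f**2)) = (2*f)*(1 + 1/f + f**2) = 2*f*(1 + 1/f + f**2))
Z(s(q(-1), 2))*(B(-12) - 1*78) = (2 + 2*2 + 2*2**3)*(-3 - 1*78) = (2 + 4 + 2*8)*(-3 - 78) = (2 + 4 + 16)*(-81) = 22*(-81) = -1782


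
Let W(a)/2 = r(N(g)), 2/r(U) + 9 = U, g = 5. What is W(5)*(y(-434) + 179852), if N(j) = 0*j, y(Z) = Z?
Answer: -239224/3 ≈ -79741.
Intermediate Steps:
N(j) = 0
r(U) = 2/(-9 + U)
W(a) = -4/9 (W(a) = 2*(2/(-9 + 0)) = 2*(2/(-9)) = 2*(2*(-⅑)) = 2*(-2/9) = -4/9)
W(5)*(y(-434) + 179852) = -4*(-434 + 179852)/9 = -4/9*179418 = -239224/3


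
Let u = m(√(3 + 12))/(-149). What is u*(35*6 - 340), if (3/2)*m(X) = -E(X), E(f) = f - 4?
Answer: 1040/447 - 260*√15/447 ≈ 0.073880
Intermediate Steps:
E(f) = -4 + f
m(X) = 8/3 - 2*X/3 (m(X) = 2*(-(-4 + X))/3 = 2*(4 - X)/3 = 8/3 - 2*X/3)
u = -8/447 + 2*√15/447 (u = (8/3 - 2*√(3 + 12)/3)/(-149) = (8/3 - 2*√15/3)*(-1/149) = -8/447 + 2*√15/447 ≈ -0.00056831)
u*(35*6 - 340) = (-8/447 + 2*√15/447)*(35*6 - 340) = (-8/447 + 2*√15/447)*(210 - 340) = (-8/447 + 2*√15/447)*(-130) = 1040/447 - 260*√15/447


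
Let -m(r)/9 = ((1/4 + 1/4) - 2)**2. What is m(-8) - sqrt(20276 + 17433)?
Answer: -81/4 - sqrt(37709) ≈ -214.44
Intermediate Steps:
m(r) = -81/4 (m(r) = -9*((1/4 + 1/4) - 2)**2 = -9*(1/2 - 2)**2 = -9*(-3/2)**2 = -9*9/4 = -81/4)
m(-8) - sqrt(20276 + 17433) = -81/4 - sqrt(20276 + 17433) = -81/4 - sqrt(37709)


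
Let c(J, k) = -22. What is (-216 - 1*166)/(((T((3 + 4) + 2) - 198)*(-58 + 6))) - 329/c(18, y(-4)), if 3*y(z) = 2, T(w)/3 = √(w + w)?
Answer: 4626851/310167 - 191*√2/112788 ≈ 14.915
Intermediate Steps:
T(w) = 3*√2*√w (T(w) = 3*√(w + w) = 3*√(2*w) = 3*(√2*√w) = 3*√2*√w)
y(z) = ⅔ (y(z) = (⅓)*2 = ⅔)
(-216 - 1*166)/(((T((3 + 4) + 2) - 198)*(-58 + 6))) - 329/c(18, y(-4)) = (-216 - 1*166)/(((3*√2*√((3 + 4) + 2) - 198)*(-58 + 6))) - 329/(-22) = (-216 - 166)/(((3*√2*√(7 + 2) - 198)*(-52))) - 329*(-1/22) = -382*(-1/(52*(3*√2*√9 - 198))) + 329/22 = -382*(-1/(52*(3*√2*3 - 198))) + 329/22 = -382*(-1/(52*(9*√2 - 198))) + 329/22 = -382*(-1/(52*(-198 + 9*√2))) + 329/22 = -382/(10296 - 468*√2) + 329/22 = 329/22 - 382/(10296 - 468*√2)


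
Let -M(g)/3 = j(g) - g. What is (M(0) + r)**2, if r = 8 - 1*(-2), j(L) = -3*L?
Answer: 100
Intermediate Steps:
M(g) = 12*g (M(g) = -3*(-3*g - g) = -(-12)*g = 12*g)
r = 10 (r = 8 + 2 = 10)
(M(0) + r)**2 = (12*0 + 10)**2 = (0 + 10)**2 = 10**2 = 100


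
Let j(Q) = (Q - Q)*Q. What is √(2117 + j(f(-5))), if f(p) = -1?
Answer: √2117 ≈ 46.011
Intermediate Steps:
j(Q) = 0 (j(Q) = 0*Q = 0)
√(2117 + j(f(-5))) = √(2117 + 0) = √2117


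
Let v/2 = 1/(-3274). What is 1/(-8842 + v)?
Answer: -1637/14474355 ≈ -0.00011310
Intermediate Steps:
v = -1/1637 (v = 2/(-3274) = 2*(-1/3274) = -1/1637 ≈ -0.00061087)
1/(-8842 + v) = 1/(-8842 - 1/1637) = 1/(-14474355/1637) = -1637/14474355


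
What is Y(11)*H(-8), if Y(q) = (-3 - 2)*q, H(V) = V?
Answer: 440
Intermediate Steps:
Y(q) = -5*q
Y(11)*H(-8) = -5*11*(-8) = -55*(-8) = 440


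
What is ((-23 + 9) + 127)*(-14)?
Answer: -1582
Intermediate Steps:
((-23 + 9) + 127)*(-14) = (-14 + 127)*(-14) = 113*(-14) = -1582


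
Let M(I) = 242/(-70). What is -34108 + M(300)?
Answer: -1193901/35 ≈ -34111.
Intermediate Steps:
M(I) = -121/35 (M(I) = 242*(-1/70) = -121/35)
-34108 + M(300) = -34108 - 121/35 = -1193901/35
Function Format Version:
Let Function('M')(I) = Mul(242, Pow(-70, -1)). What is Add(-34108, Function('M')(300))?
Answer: Rational(-1193901, 35) ≈ -34111.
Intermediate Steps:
Function('M')(I) = Rational(-121, 35) (Function('M')(I) = Mul(242, Rational(-1, 70)) = Rational(-121, 35))
Add(-34108, Function('M')(300)) = Add(-34108, Rational(-121, 35)) = Rational(-1193901, 35)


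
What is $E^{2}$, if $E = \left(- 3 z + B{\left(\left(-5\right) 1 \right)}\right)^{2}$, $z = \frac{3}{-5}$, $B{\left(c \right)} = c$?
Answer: $\frac{65536}{625} \approx 104.86$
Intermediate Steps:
$z = - \frac{3}{5}$ ($z = 3 \left(- \frac{1}{5}\right) = - \frac{3}{5} \approx -0.6$)
$E = \frac{256}{25}$ ($E = \left(\left(-3\right) \left(- \frac{3}{5}\right) - 5\right)^{2} = \left(\frac{9}{5} - 5\right)^{2} = \left(- \frac{16}{5}\right)^{2} = \frac{256}{25} \approx 10.24$)
$E^{2} = \left(\frac{256}{25}\right)^{2} = \frac{65536}{625}$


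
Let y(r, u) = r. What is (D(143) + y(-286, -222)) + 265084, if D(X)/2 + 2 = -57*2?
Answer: 264566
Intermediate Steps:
D(X) = -232 (D(X) = -4 + 2*(-57*2) = -4 + 2*(-114) = -4 - 228 = -232)
(D(143) + y(-286, -222)) + 265084 = (-232 - 286) + 265084 = -518 + 265084 = 264566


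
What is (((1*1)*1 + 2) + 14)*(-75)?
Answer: -1275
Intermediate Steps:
(((1*1)*1 + 2) + 14)*(-75) = ((1*1 + 2) + 14)*(-75) = ((1 + 2) + 14)*(-75) = (3 + 14)*(-75) = 17*(-75) = -1275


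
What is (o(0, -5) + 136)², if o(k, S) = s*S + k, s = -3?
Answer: 22801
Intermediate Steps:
o(k, S) = k - 3*S (o(k, S) = -3*S + k = k - 3*S)
(o(0, -5) + 136)² = ((0 - 3*(-5)) + 136)² = ((0 + 15) + 136)² = (15 + 136)² = 151² = 22801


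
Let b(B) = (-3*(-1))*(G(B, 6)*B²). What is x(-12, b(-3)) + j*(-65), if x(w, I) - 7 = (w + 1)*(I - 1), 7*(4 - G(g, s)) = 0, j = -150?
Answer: 8580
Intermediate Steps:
G(g, s) = 4 (G(g, s) = 4 - ⅐*0 = 4 + 0 = 4)
b(B) = 12*B² (b(B) = (-3*(-1))*(4*B²) = 3*(4*B²) = 12*B²)
x(w, I) = 7 + (1 + w)*(-1 + I) (x(w, I) = 7 + (w + 1)*(I - 1) = 7 + (1 + w)*(-1 + I))
x(-12, b(-3)) + j*(-65) = (6 + 12*(-3)² - 1*(-12) + (12*(-3)²)*(-12)) - 150*(-65) = (6 + 12*9 + 12 + (12*9)*(-12)) + 9750 = (6 + 108 + 12 + 108*(-12)) + 9750 = (6 + 108 + 12 - 1296) + 9750 = -1170 + 9750 = 8580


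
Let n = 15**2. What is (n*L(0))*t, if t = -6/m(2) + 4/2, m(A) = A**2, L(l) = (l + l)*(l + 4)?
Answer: 0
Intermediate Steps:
L(l) = 2*l*(4 + l) (L(l) = (2*l)*(4 + l) = 2*l*(4 + l))
n = 225
t = 1/2 (t = -6/(2**2) + 4/2 = -6/4 + 4*(1/2) = -6*1/4 + 2 = -3/2 + 2 = 1/2 ≈ 0.50000)
(n*L(0))*t = (225*(2*0*(4 + 0)))*(1/2) = (225*(2*0*4))*(1/2) = (225*0)*(1/2) = 0*(1/2) = 0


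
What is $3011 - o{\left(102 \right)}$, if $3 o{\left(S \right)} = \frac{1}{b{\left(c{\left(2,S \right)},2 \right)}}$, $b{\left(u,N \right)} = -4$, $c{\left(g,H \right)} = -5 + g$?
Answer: $\frac{36133}{12} \approx 3011.1$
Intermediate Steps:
$o{\left(S \right)} = - \frac{1}{12}$ ($o{\left(S \right)} = \frac{1}{3 \left(-4\right)} = \frac{1}{3} \left(- \frac{1}{4}\right) = - \frac{1}{12}$)
$3011 - o{\left(102 \right)} = 3011 - - \frac{1}{12} = 3011 + \frac{1}{12} = \frac{36133}{12}$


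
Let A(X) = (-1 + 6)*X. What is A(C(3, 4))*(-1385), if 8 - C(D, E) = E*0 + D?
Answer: -34625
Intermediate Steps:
C(D, E) = 8 - D (C(D, E) = 8 - (E*0 + D) = 8 - (0 + D) = 8 - D)
A(X) = 5*X
A(C(3, 4))*(-1385) = (5*(8 - 1*3))*(-1385) = (5*(8 - 3))*(-1385) = (5*5)*(-1385) = 25*(-1385) = -34625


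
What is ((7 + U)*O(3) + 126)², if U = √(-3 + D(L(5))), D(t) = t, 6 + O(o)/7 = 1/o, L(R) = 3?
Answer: 207025/9 ≈ 23003.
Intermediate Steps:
O(o) = -42 + 7/o
U = 0 (U = √(-3 + 3) = √0 = 0)
((7 + U)*O(3) + 126)² = ((7 + 0)*(-42 + 7/3) + 126)² = (7*(-42 + 7*(⅓)) + 126)² = (7*(-42 + 7/3) + 126)² = (7*(-119/3) + 126)² = (-833/3 + 126)² = (-455/3)² = 207025/9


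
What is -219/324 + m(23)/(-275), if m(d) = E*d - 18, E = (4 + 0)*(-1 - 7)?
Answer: 61357/29700 ≈ 2.0659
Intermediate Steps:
E = -32 (E = 4*(-8) = -32)
m(d) = -18 - 32*d (m(d) = -32*d - 18 = -18 - 32*d)
-219/324 + m(23)/(-275) = -219/324 + (-18 - 32*23)/(-275) = -219*1/324 + (-18 - 736)*(-1/275) = -73/108 - 754*(-1/275) = -73/108 + 754/275 = 61357/29700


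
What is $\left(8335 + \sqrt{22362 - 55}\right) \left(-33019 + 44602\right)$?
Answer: $96544305 + 11583 \sqrt{22307} \approx 9.8274 \cdot 10^{7}$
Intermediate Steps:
$\left(8335 + \sqrt{22362 - 55}\right) \left(-33019 + 44602\right) = \left(8335 + \sqrt{22307}\right) 11583 = 96544305 + 11583 \sqrt{22307}$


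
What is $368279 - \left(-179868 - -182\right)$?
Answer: $547965$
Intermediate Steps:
$368279 - \left(-179868 - -182\right) = 368279 - \left(-179868 + 182\right) = 368279 - -179686 = 368279 + 179686 = 547965$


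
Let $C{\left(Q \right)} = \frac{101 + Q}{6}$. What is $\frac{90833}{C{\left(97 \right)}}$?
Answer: $\frac{90833}{33} \approx 2752.5$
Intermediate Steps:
$C{\left(Q \right)} = \frac{101}{6} + \frac{Q}{6}$ ($C{\left(Q \right)} = \left(101 + Q\right) \frac{1}{6} = \frac{101}{6} + \frac{Q}{6}$)
$\frac{90833}{C{\left(97 \right)}} = \frac{90833}{\frac{101}{6} + \frac{1}{6} \cdot 97} = \frac{90833}{\frac{101}{6} + \frac{97}{6}} = \frac{90833}{33}$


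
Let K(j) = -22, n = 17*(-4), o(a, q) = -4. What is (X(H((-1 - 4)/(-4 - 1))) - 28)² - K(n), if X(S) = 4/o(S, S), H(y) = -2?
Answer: 863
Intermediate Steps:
n = -68
X(S) = -1 (X(S) = 4/(-4) = 4*(-¼) = -1)
(X(H((-1 - 4)/(-4 - 1))) - 28)² - K(n) = (-1 - 28)² - 1*(-22) = (-29)² + 22 = 841 + 22 = 863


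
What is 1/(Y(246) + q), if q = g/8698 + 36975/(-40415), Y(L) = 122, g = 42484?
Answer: 35152967/4428200205 ≈ 0.0079384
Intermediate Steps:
q = 139538231/35152967 (q = 42484/8698 + 36975/(-40415) = 42484*(1/8698) + 36975*(-1/40415) = 21242/4349 - 7395/8083 = 139538231/35152967 ≈ 3.9695)
1/(Y(246) + q) = 1/(122 + 139538231/35152967) = 1/(4428200205/35152967) = 35152967/4428200205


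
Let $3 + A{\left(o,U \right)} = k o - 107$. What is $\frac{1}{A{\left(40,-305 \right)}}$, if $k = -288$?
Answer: $- \frac{1}{11630} \approx -8.5984 \cdot 10^{-5}$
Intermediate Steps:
$A{\left(o,U \right)} = -110 - 288 o$ ($A{\left(o,U \right)} = -3 - \left(107 + 288 o\right) = -110 - 288 o$)
$\frac{1}{A{\left(40,-305 \right)}} = \frac{1}{-110 - 11520} = \frac{1}{-11630} = - \frac{1}{11630}$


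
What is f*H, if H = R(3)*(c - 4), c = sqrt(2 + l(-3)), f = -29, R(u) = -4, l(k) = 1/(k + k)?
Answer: -464 + 58*sqrt(66)/3 ≈ -306.94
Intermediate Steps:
l(k) = 1/(2*k)
c = sqrt(66)/6 (c = sqrt(2 + (1/2)/(-3)) = sqrt(2 + (1/2)*(-1/3)) = sqrt(2 - 1/6) = sqrt(11/6) = sqrt(66)/6 ≈ 1.3540)
H = 16 - 2*sqrt(66)/3 (H = -4*(sqrt(66)/6 - 4) = -4*(-4 + sqrt(66)/6) = 16 - 2*sqrt(66)/3 ≈ 10.584)
f*H = -29*(16 - 2*sqrt(66)/3) = -464 + 58*sqrt(66)/3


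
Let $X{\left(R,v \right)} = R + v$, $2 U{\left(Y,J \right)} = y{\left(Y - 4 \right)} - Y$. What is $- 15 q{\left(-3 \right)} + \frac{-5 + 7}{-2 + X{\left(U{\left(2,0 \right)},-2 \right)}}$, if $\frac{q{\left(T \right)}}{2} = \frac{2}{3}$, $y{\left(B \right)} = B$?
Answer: $- \frac{61}{3} \approx -20.333$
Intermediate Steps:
$q{\left(T \right)} = \frac{4}{3}$ ($q{\left(T \right)} = 2 \cdot \frac{2}{3} = \frac{4}{3}$)
$U{\left(Y,J \right)} = -2$ ($U{\left(Y,J \right)} = \frac{\left(Y - 4\right) - Y}{2} = \frac{\left(-4 + Y\right) - Y}{2} = \frac{1}{2} \left(-4\right) = -2$)
$- 15 q{\left(-3 \right)} + \frac{-5 + 7}{-2 + X{\left(U{\left(2,0 \right)},-2 \right)}} = \left(-15\right) \frac{4}{3} + \frac{-5 + 7}{-2 - 4} = -20 + \frac{2}{-2 - 4} = -20 + \frac{2}{-6} = -20 + 2 \left(- \frac{1}{6}\right) = -20 - \frac{1}{3} = - \frac{61}{3}$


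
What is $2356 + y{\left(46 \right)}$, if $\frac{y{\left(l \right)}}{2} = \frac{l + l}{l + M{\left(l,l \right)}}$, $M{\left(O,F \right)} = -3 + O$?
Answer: $\frac{209868}{89} \approx 2358.1$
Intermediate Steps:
$y{\left(l \right)} = \frac{4 l}{-3 + 2 l}$ ($y{\left(l \right)} = 2 \frac{l + l}{l + \left(-3 + l\right)} = 2 \frac{2 l}{-3 + 2 l} = \frac{4 l}{-3 + 2 l}$)
$2356 + y{\left(46 \right)} = 2356 + 4 \cdot 46 \frac{1}{-3 + 2 \cdot 46} = 2356 + 4 \cdot 46 \frac{1}{-3 + 92} = 2356 + 4 \cdot 46 \cdot \frac{1}{89} = 2356 + \frac{184}{89} = \frac{209868}{89}$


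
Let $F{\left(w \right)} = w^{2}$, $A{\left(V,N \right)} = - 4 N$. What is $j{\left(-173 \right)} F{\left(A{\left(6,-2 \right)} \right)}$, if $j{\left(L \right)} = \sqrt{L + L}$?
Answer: $64 i \sqrt{346} \approx 1190.5 i$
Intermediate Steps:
$j{\left(L \right)} = \sqrt{2} \sqrt{L}$ ($j{\left(L \right)} = \sqrt{2 L} = \sqrt{2} \sqrt{L}$)
$j{\left(-173 \right)} F{\left(A{\left(6,-2 \right)} \right)} = \sqrt{2} \sqrt{-173} \left(\left(-4\right) \left(-2\right)\right)^{2} = \sqrt{2} i \sqrt{173} \cdot 8^{2} = i \sqrt{346} \cdot 64 = 64 i \sqrt{346}$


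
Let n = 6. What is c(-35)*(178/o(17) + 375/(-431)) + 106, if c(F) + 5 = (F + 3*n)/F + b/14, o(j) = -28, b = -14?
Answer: 30802677/211190 ≈ 145.85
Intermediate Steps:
c(F) = -6 + (18 + F)/F (c(F) = -5 + ((F + 3*6)/F - 14/14) = -5 + ((F + 18)/F - 14*1/14) = -5 + ((18 + F)/F - 1) = -5 + (-1 + (18 + F)/F) = -6 + (18 + F)/F)
c(-35)*(178/o(17) + 375/(-431)) + 106 = (-5 + 18/(-35))*(178/(-28) + 375/(-431)) + 106 = (-5 + 18*(-1/35))*(178*(-1/28) + 375*(-1/431)) + 106 = (-5 - 18/35)*(-89/14 - 375/431) + 106 = -193/35*(-43609/6034) + 106 = 8416537/211190 + 106 = 30802677/211190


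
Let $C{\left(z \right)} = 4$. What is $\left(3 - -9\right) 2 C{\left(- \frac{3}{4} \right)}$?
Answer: $96$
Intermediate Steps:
$\left(3 - -9\right) 2 C{\left(- \frac{3}{4} \right)} = \left(3 - -9\right) 2 \cdot 4 = \left(3 + 9\right) 2 \cdot 4 = 12 \cdot 2 \cdot 4 = 24 \cdot 4 = 96$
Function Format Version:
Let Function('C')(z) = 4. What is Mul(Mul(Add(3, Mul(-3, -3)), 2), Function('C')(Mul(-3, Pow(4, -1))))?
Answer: 96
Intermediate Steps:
Mul(Mul(Add(3, Mul(-3, -3)), 2), Function('C')(Mul(-3, Pow(4, -1)))) = Mul(Mul(Add(3, Mul(-3, -3)), 2), 4) = Mul(Mul(Add(3, 9), 2), 4) = Mul(Mul(12, 2), 4) = Mul(24, 4) = 96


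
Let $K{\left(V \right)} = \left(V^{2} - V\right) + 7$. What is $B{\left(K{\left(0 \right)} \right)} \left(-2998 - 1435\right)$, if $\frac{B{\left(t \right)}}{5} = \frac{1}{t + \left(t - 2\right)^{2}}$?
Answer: $- \frac{22165}{32} \approx -692.66$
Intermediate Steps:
$K{\left(V \right)} = 7 + V^{2} - V$
$B{\left(t \right)} = \frac{5}{t + \left(-2 + t\right)^{2}}$ ($B{\left(t \right)} = \frac{5}{t + \left(t - 2\right)^{2}} = \frac{5}{t + \left(-2 + t\right)^{2}}$)
$B{\left(K{\left(0 \right)} \right)} \left(-2998 - 1435\right) = \frac{5}{\left(7 + 0^{2} - 0\right) + \left(-2 + \left(7 + 0^{2} - 0\right)\right)^{2}} \left(-2998 - 1435\right) = \frac{5}{\left(7 + 0 + 0\right) + \left(-2 + \left(7 + 0 + 0\right)\right)^{2}} \left(-4433\right) = \frac{5}{7 + \left(-2 + 7\right)^{2}} \left(-4433\right) = \frac{5}{7 + 5^{2}} \left(-4433\right) = \frac{5}{7 + 25} \left(-4433\right) = \frac{5}{32} \left(-4433\right) = - \frac{22165}{32}$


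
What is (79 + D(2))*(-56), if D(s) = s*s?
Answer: -4648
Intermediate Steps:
D(s) = s**2
(79 + D(2))*(-56) = (79 + 2**2)*(-56) = (79 + 4)*(-56) = 83*(-56) = -4648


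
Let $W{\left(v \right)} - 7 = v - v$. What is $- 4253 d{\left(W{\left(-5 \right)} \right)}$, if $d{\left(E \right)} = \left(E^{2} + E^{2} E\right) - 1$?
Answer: $-1662923$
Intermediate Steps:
$W{\left(v \right)} = 7$ ($W{\left(v \right)} = 7 + \left(v - v\right) = 7 + 0 = 7$)
$d{\left(E \right)} = -1 + E^{2} + E^{3}$ ($d{\left(E \right)} = \left(E^{2} + E^{3}\right) - 1 = -1 + E^{2} + E^{3}$)
$- 4253 d{\left(W{\left(-5 \right)} \right)} = - 4253 \left(-1 + 7^{2} + 7^{3}\right) = - 4253 \left(-1 + 49 + 343\right) = \left(-4253\right) 391 = -1662923$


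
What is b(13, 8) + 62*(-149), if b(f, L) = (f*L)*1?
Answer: -9134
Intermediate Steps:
b(f, L) = L*f (b(f, L) = (L*f)*1 = L*f)
b(13, 8) + 62*(-149) = 8*13 + 62*(-149) = 104 - 9238 = -9134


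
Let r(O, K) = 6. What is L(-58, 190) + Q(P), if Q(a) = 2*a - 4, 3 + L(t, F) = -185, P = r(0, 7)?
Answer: -180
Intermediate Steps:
P = 6
L(t, F) = -188 (L(t, F) = -3 - 185 = -188)
Q(a) = -4 + 2*a
L(-58, 190) + Q(P) = -188 + (-4 + 2*6) = -188 + (-4 + 12) = -188 + 8 = -180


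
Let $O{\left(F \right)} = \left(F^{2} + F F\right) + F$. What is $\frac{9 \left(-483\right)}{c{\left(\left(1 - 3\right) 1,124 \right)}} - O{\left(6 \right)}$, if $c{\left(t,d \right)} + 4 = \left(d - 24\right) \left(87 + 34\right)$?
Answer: $- \frac{5015}{64} \approx -78.359$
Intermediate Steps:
$O{\left(F \right)} = F + 2 F^{2}$ ($O{\left(F \right)} = \left(F^{2} + F^{2}\right) + F = 2 F^{2} + F = F + 2 F^{2}$)
$c{\left(t,d \right)} = -2908 + 121 d$ ($c{\left(t,d \right)} = -4 + \left(d - 24\right) \left(87 + 34\right) = -4 + \left(-24 + d\right) 121 = -4 + \left(-2904 + 121 d\right) = -2908 + 121 d$)
$\frac{9 \left(-483\right)}{c{\left(\left(1 - 3\right) 1,124 \right)}} - O{\left(6 \right)} = \frac{9 \left(-483\right)}{-2908 + 121 \cdot 124} - 6 \left(1 + 2 \cdot 6\right) = - \frac{4347}{-2908 + 15004} - 6 \left(1 + 12\right) = - \frac{4347}{12096} - 6 \cdot 13 = \left(-4347\right) \frac{1}{12096} - 78 = - \frac{23}{64} - 78 = - \frac{5015}{64}$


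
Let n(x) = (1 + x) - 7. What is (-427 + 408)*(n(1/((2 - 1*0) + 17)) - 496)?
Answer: 9537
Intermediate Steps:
n(x) = -6 + x
(-427 + 408)*(n(1/((2 - 1*0) + 17)) - 496) = (-427 + 408)*((-6 + 1/((2 - 1*0) + 17)) - 496) = -19*((-6 + 1/((2 + 0) + 17)) - 496) = -19*((-6 + 1/(2 + 17)) - 496) = -19*((-6 + 1/19) - 496) = -19*(-113/19 - 496) = -19*(-9537/19) = 9537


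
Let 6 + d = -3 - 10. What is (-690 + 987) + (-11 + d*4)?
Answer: 210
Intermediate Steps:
d = -19 (d = -6 + (-3 - 10) = -6 - 13 = -19)
(-690 + 987) + (-11 + d*4) = (-690 + 987) + (-11 - 19*4) = 297 + (-11 - 76) = 297 - 87 = 210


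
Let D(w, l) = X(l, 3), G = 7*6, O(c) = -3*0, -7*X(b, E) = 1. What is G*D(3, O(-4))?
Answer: -6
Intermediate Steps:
X(b, E) = -⅐ (X(b, E) = -⅐*1 = -⅐)
O(c) = 0
G = 42
D(w, l) = -⅐
G*D(3, O(-4)) = 42*(-⅐) = -6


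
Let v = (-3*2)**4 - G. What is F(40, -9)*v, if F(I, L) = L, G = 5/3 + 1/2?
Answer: -23289/2 ≈ -11645.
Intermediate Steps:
G = 13/6 (G = 5*(1/3) + 1*(1/2) = 5/3 + 1/2 = 13/6 ≈ 2.1667)
v = 7763/6 (v = (-3*2)**4 - 1*13/6 = (-6)**4 - 13/6 = 1296 - 13/6 = 7763/6 ≈ 1293.8)
F(40, -9)*v = -9*7763/6 = -23289/2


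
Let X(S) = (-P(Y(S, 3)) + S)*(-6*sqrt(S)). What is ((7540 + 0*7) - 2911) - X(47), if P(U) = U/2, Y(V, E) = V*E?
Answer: 4629 - 141*sqrt(47) ≈ 3662.4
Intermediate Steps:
Y(V, E) = E*V
P(U) = U/2 (P(U) = U*(1/2) = U/2)
X(S) = 3*S**(3/2) (X(S) = (-3*S/2 + S)*(-6*sqrt(S)) = (-S/2)*(-6*sqrt(S)) = 3*S**(3/2))
((7540 + 0*7) - 2911) - X(47) = ((7540 + 0*7) - 2911) - 3*47**(3/2) = ((7540 + 0) - 2911) - 3*47*sqrt(47) = (7540 - 2911) - 141*sqrt(47) = 4629 - 141*sqrt(47)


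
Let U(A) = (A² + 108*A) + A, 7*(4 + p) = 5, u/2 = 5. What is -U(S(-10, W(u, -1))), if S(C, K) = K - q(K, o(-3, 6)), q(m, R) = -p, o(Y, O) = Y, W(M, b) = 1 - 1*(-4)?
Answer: -9300/49 ≈ -189.80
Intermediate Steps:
u = 10 (u = 2*5 = 10)
W(M, b) = 5 (W(M, b) = 1 + 4 = 5)
p = -23/7 (p = -4 + (⅐)*5 = -4 + 5/7 = -23/7 ≈ -3.2857)
q(m, R) = 23/7 (q(m, R) = -1*(-23/7) = 23/7)
S(C, K) = -23/7 + K (S(C, K) = K - 1*23/7 = K - 23/7 = -23/7 + K)
U(A) = A² + 109*A
-U(S(-10, W(u, -1))) = -(-23/7 + 5)*(109 + (-23/7 + 5)) = -12*(109 + 12/7)/7 = -12*775/(7*7) = -1*9300/49 = -9300/49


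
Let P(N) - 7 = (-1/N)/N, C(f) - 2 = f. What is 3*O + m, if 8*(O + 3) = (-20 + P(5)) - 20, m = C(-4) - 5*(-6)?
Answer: 661/100 ≈ 6.6100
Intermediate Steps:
C(f) = 2 + f
P(N) = 7 - 1/N² (P(N) = 7 + (-1/N)/N = 7 - 1/N²)
m = 28 (m = (2 - 4) - 5*(-6) = -2 + 30 = 28)
O = -713/100 (O = -3 + ((-20 + (7 - 1/5²)) - 20)/8 = -3 + ((-20 + (7 - 1*1/25)) - 20)/8 = -3 + ((-20 + (7 - 1/25)) - 20)/8 = -3 + ((-20 + 174/25) - 20)/8 = -3 + (-326/25 - 20)/8 = -3 + (⅛)*(-826/25) = -3 - 413/100 = -713/100 ≈ -7.1300)
3*O + m = 3*(-713/100) + 28 = -2139/100 + 28 = 661/100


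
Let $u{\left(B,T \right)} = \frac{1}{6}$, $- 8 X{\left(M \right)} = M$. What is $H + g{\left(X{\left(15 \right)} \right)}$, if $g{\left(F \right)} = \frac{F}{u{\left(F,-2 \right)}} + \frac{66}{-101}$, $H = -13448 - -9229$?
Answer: $- \frac{1709285}{404} \approx -4230.9$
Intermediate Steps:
$X{\left(M \right)} = - \frac{M}{8}$
$H = -4219$ ($H = -13448 + 9229 = -4219$)
$u{\left(B,T \right)} = \frac{1}{6}$
$g{\left(F \right)} = - \frac{66}{101} + 6 F$ ($g{\left(F \right)} = F \frac{1}{\frac{1}{6}} + \frac{66}{-101} = F 6 + 66 \left(- \frac{1}{101}\right) = 6 F - \frac{66}{101} = - \frac{66}{101} + 6 F$)
$H + g{\left(X{\left(15 \right)} \right)} = -4219 + \left(- \frac{66}{101} + 6 \left(\left(- \frac{1}{8}\right) 15\right)\right) = -4219 + \left(- \frac{66}{101} + 6 \left(- \frac{15}{8}\right)\right) = -4219 - \frac{4809}{404} = - \frac{1709285}{404}$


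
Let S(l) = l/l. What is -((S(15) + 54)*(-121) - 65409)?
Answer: 72064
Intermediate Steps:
S(l) = 1
-((S(15) + 54)*(-121) - 65409) = -((1 + 54)*(-121) - 65409) = -(55*(-121) - 65409) = -(-6655 - 65409) = -1*(-72064) = 72064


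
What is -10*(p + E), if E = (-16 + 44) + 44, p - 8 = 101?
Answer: -1810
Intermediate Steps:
p = 109 (p = 8 + 101 = 109)
E = 72 (E = 28 + 44 = 72)
-10*(p + E) = -10*(109 + 72) = -10*181 = -1810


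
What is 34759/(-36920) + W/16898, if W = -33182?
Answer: -12763641/4393480 ≈ -2.9051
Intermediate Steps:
34759/(-36920) + W/16898 = 34759/(-36920) - 33182/16898 = 34759*(-1/36920) - 33182*1/16898 = -34759/36920 - 16591/8449 = -12763641/4393480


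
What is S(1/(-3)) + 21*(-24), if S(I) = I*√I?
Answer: -504 - I*√3/9 ≈ -504.0 - 0.19245*I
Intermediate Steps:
S(I) = I^(3/2)
S(1/(-3)) + 21*(-24) = (1/(-3))^(3/2) + 21*(-24) = (-⅓)^(3/2) - 504 = -I*√3/9 - 504 = -504 - I*√3/9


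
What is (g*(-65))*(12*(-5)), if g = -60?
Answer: -234000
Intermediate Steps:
(g*(-65))*(12*(-5)) = (-60*(-65))*(12*(-5)) = 3900*(-60) = -234000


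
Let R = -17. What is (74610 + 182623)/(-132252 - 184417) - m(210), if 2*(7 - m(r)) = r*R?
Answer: -567728081/316669 ≈ -1792.8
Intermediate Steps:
m(r) = 7 + 17*r/2 (m(r) = 7 - r*(-17)/2 = 7 - (-17)*r/2 = 7 + 17*r/2)
(74610 + 182623)/(-132252 - 184417) - m(210) = (74610 + 182623)/(-132252 - 184417) - (7 + (17/2)*210) = 257233/(-316669) - (7 + 1785) = 257233*(-1/316669) - 1*1792 = -257233/316669 - 1792 = -567728081/316669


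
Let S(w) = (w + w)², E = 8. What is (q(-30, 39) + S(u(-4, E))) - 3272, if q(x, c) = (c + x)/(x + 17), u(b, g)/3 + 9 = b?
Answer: 36547/13 ≈ 2811.3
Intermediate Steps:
u(b, g) = -27 + 3*b
q(x, c) = (c + x)/(17 + x)
S(w) = 4*w² (S(w) = (2*w)² = 4*w²)
(q(-30, 39) + S(u(-4, E))) - 3272 = ((39 - 30)/(17 - 30) + 4*(-27 + 3*(-4))²) - 3272 = (9/(-13) + 4*(-27 - 12)²) - 3272 = (-1/13*9 + 4*(-39)²) - 3272 = (-9/13 + 4*1521) - 3272 = (-9/13 + 6084) - 3272 = 79083/13 - 3272 = 36547/13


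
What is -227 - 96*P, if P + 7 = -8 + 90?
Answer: -7427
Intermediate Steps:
P = 75 (P = -7 + (-8 + 90) = -7 + 82 = 75)
-227 - 96*P = -227 - 96*75 = -227 - 7200 = -7427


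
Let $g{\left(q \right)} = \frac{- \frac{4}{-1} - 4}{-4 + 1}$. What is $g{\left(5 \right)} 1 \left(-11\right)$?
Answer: $0$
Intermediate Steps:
$g{\left(q \right)} = 0$ ($g{\left(q \right)} = \frac{\left(-4\right) \left(-1\right) - 4}{-3} = \left(4 - 4\right) \left(- \frac{1}{3}\right) = 0 \left(- \frac{1}{3}\right) = 0$)
$g{\left(5 \right)} 1 \left(-11\right) = 0 \cdot 1 \left(-11\right) = 0 \left(-11\right) = 0$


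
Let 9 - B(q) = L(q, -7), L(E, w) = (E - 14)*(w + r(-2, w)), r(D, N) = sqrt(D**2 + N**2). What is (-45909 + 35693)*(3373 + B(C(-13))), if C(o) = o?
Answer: -32619688 - 275832*sqrt(53) ≈ -3.4628e+7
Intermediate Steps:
L(E, w) = (-14 + E)*(w + sqrt(4 + w**2)) (L(E, w) = (E - 14)*(w + sqrt((-2)**2 + w**2)) = (-14 + E)*(w + sqrt(4 + w**2)))
B(q) = -89 + 7*q + 14*sqrt(53) - q*sqrt(53) (B(q) = 9 - (-14*(-7) - 14*sqrt(4 + (-7)**2) + q*(-7) + q*sqrt(4 + (-7)**2)) = 9 - (98 - 14*sqrt(4 + 49) - 7*q + q*sqrt(4 + 49)) = 9 - (98 - 14*sqrt(53) - 7*q + q*sqrt(53)) = 9 + (-98 + 7*q + 14*sqrt(53) - q*sqrt(53)) = -89 + 7*q + 14*sqrt(53) - q*sqrt(53))
(-45909 + 35693)*(3373 + B(C(-13))) = (-45909 + 35693)*(3373 + (-89 + 7*(-13) + 14*sqrt(53) - 1*(-13)*sqrt(53))) = -10216*(3373 + (-89 - 91 + 14*sqrt(53) + 13*sqrt(53))) = -10216*(3373 + (-180 + 27*sqrt(53))) = -10216*(3193 + 27*sqrt(53)) = -32619688 - 275832*sqrt(53)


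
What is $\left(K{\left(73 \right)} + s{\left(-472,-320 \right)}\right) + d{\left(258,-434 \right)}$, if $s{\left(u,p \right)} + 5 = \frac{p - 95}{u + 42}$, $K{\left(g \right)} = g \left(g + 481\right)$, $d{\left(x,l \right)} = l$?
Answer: $\frac{3440341}{86} \approx 40004.0$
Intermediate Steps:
$K{\left(g \right)} = g \left(481 + g\right)$
$s{\left(u,p \right)} = -5 + \frac{-95 + p}{42 + u}$ ($s{\left(u,p \right)} = -5 + \frac{p - 95}{u + 42} = -5 + \frac{-95 + p}{42 + u}$)
$\left(K{\left(73 \right)} + s{\left(-472,-320 \right)}\right) + d{\left(258,-434 \right)} = \left(73 \left(481 + 73\right) + \frac{-305 - 320 - -2360}{42 - 472}\right) - 434 = \left(73 \cdot 554 + \frac{-305 - 320 + 2360}{-430}\right) - 434 = \left(40442 - \frac{347}{86}\right) - 434 = \frac{3477665}{86} - 434 = \frac{3440341}{86}$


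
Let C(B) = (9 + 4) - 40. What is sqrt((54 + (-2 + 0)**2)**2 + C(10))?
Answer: sqrt(3337) ≈ 57.767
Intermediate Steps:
C(B) = -27 (C(B) = 13 - 40 = -27)
sqrt((54 + (-2 + 0)**2)**2 + C(10)) = sqrt((54 + (-2 + 0)**2)**2 - 27) = sqrt((54 + (-2)**2)**2 - 27) = sqrt((54 + 4)**2 - 27) = sqrt(58**2 - 27) = sqrt(3364 - 27) = sqrt(3337)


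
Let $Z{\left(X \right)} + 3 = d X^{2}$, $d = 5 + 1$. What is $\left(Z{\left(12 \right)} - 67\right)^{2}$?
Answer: $630436$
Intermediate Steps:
$d = 6$
$Z{\left(X \right)} = -3 + 6 X^{2}$
$\left(Z{\left(12 \right)} - 67\right)^{2} = \left(\left(-3 + 6 \cdot 12^{2}\right) - 67\right)^{2} = \left(\left(-3 + 6 \cdot 144\right) - 67\right)^{2} = \left(\left(-3 + 864\right) - 67\right)^{2} = \left(861 - 67\right)^{2} = 794^{2} = 630436$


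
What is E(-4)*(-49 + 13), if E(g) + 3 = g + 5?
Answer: 72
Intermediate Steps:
E(g) = 2 + g (E(g) = -3 + (g + 5) = -3 + (5 + g) = 2 + g)
E(-4)*(-49 + 13) = (2 - 4)*(-49 + 13) = -2*(-36) = 72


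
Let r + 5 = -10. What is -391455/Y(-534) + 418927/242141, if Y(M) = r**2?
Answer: -2104289924/1210705 ≈ -1738.1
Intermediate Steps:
r = -15 (r = -5 - 10 = -15)
Y(M) = 225 (Y(M) = (-15)**2 = 225)
-391455/Y(-534) + 418927/242141 = -391455/225 + 418927/242141 = -391455*1/225 + 418927*(1/242141) = -8699/5 + 418927/242141 = -2104289924/1210705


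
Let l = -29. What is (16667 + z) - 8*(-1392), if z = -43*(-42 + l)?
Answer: 30856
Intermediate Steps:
z = 3053 (z = -43*(-42 - 29) = -43*(-71) = 3053)
(16667 + z) - 8*(-1392) = (16667 + 3053) - 8*(-1392) = 19720 + 11136 = 30856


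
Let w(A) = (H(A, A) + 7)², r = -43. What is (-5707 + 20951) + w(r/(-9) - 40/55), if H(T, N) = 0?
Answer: 15293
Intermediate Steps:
w(A) = 49 (w(A) = (0 + 7)² = 7² = 49)
(-5707 + 20951) + w(r/(-9) - 40/55) = (-5707 + 20951) + 49 = 15244 + 49 = 15293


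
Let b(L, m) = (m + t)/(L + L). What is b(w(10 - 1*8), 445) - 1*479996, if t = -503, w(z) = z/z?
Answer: -480025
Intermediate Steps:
w(z) = 1
b(L, m) = (-503 + m)/(2*L) (b(L, m) = (m - 503)/(L + L) = (-503 + m)/((2*L)) = (-503 + m)*(1/(2*L)) = (-503 + m)/(2*L))
b(w(10 - 1*8), 445) - 1*479996 = (½)*(-503 + 445)/1 - 1*479996 = (½)*1*(-58) - 479996 = -29 - 479996 = -480025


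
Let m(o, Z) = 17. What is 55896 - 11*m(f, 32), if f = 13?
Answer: 55709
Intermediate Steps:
55896 - 11*m(f, 32) = 55896 - 11*17 = 55896 - 187 = 55709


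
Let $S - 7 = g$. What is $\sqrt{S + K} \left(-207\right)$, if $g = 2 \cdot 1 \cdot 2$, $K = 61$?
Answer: $- 1242 \sqrt{2} \approx -1756.5$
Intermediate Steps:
$g = 4$ ($g = 2 \cdot 2 = 4$)
$S = 11$ ($S = 7 + 4 = 11$)
$\sqrt{S + K} \left(-207\right) = \sqrt{11 + 61} \left(-207\right) = \sqrt{72} \left(-207\right) = 6 \sqrt{2} \left(-207\right) = - 1242 \sqrt{2}$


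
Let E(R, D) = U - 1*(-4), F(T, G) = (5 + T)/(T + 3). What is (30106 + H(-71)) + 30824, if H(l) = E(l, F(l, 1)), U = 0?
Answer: 60934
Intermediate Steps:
F(T, G) = (5 + T)/(3 + T)
E(R, D) = 4 (E(R, D) = 0 - 1*(-4) = 0 + 4 = 4)
H(l) = 4
(30106 + H(-71)) + 30824 = (30106 + 4) + 30824 = 30110 + 30824 = 60934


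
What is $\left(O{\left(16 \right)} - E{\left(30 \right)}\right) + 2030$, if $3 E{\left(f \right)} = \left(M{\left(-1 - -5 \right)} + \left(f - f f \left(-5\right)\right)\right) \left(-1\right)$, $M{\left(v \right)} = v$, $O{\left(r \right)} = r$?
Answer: $\frac{10672}{3} \approx 3557.3$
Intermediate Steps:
$E{\left(f \right)} = - \frac{4}{3} - \frac{5 f^{2}}{3} - \frac{f}{3}$ ($E{\left(f \right)} = \frac{\left(\left(-1 - -5\right) + \left(f - f f \left(-5\right)\right)\right) \left(-1\right)}{3} = \frac{\left(\left(-1 + 5\right) - \left(- f + f^{2} \left(-5\right)\right)\right) \left(-1\right)}{3} = \frac{\left(4 + \left(f - - 5 f^{2}\right)\right) \left(-1\right)}{3} = \frac{\left(4 + \left(f + 5 f^{2}\right)\right) \left(-1\right)}{3} = \frac{\left(4 + f + 5 f^{2}\right) \left(-1\right)}{3} = \frac{-4 - f - 5 f^{2}}{3} = - \frac{4}{3} - \frac{5 f^{2}}{3} - \frac{f}{3}$)
$\left(O{\left(16 \right)} - E{\left(30 \right)}\right) + 2030 = \left(16 - \left(- \frac{4}{3} - \frac{5 \cdot 30^{2}}{3} - 10\right)\right) + 2030 = \left(16 - \left(- \frac{4}{3} - 1500 - 10\right)\right) + 2030 = \left(16 - - \frac{4534}{3}\right) + 2030 = \left(16 + \frac{4534}{3}\right) + 2030 = \frac{4582}{3} + 2030 = \frac{10672}{3}$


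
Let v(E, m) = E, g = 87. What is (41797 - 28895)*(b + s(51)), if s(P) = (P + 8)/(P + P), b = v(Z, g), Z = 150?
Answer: 99080909/51 ≈ 1.9428e+6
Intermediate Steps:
b = 150
s(P) = (8 + P)/(2*P) (s(P) = (8 + P)/((2*P)) = (8 + P)*(1/(2*P)) = (8 + P)/(2*P))
(41797 - 28895)*(b + s(51)) = (41797 - 28895)*(150 + (½)*(8 + 51)/51) = 12902*(150 + (½)*(1/51)*59) = 12902*(150 + 59/102) = 12902*(15359/102) = 99080909/51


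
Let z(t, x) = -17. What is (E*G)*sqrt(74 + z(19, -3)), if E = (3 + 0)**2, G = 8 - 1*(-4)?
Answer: 108*sqrt(57) ≈ 815.38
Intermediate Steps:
G = 12 (G = 8 + 4 = 12)
E = 9 (E = 3**2 = 9)
(E*G)*sqrt(74 + z(19, -3)) = (9*12)*sqrt(74 - 17) = 108*sqrt(57)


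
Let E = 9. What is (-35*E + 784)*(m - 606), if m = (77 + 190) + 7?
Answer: -155708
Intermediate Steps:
m = 274 (m = 267 + 7 = 274)
(-35*E + 784)*(m - 606) = (-35*9 + 784)*(274 - 606) = (-315 + 784)*(-332) = 469*(-332) = -155708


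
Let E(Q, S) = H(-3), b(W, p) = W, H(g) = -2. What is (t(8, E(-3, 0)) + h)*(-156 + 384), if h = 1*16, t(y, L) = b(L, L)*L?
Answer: 4560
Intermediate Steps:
E(Q, S) = -2
t(y, L) = L² (t(y, L) = L*L = L²)
h = 16
(t(8, E(-3, 0)) + h)*(-156 + 384) = ((-2)² + 16)*(-156 + 384) = (4 + 16)*228 = 20*228 = 4560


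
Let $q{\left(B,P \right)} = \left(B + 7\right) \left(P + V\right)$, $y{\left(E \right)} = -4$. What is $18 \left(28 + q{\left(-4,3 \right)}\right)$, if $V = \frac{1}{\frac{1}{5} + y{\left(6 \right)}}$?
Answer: $\frac{12384}{19} \approx 651.79$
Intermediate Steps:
$V = - \frac{5}{19}$ ($V = \frac{1}{\frac{1}{5} - 4} = \frac{1}{- \frac{19}{5}} = - \frac{5}{19} \approx -0.26316$)
$q{\left(B,P \right)} = \left(7 + B\right) \left(- \frac{5}{19} + P\right)$ ($q{\left(B,P \right)} = \left(B + 7\right) \left(P - \frac{5}{19}\right) = \left(7 + B\right) \left(- \frac{5}{19} + P\right)$)
$18 \left(28 + q{\left(-4,3 \right)}\right) = 18 \left(28 - - \frac{156}{19}\right) = 18 \left(28 + \left(- \frac{35}{19} + 21 + \frac{20}{19} - 12\right)\right) = 18 \left(28 + \frac{156}{19}\right) = 18 \cdot \frac{688}{19} = \frac{12384}{19}$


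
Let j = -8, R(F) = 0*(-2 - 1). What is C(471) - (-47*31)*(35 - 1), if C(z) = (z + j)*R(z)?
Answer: 49538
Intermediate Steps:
R(F) = 0 (R(F) = 0*(-3) = 0)
C(z) = 0 (C(z) = (z - 8)*0 = (-8 + z)*0 = 0)
C(471) - (-47*31)*(35 - 1) = 0 - (-47*31)*(35 - 1) = 0 - (-1457)*34 = 0 - 1*(-49538) = 0 + 49538 = 49538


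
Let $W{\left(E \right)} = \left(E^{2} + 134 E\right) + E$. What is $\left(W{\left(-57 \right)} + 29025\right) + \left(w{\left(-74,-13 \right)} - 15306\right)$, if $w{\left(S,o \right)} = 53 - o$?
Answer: $9339$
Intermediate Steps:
$W{\left(E \right)} = E^{2} + 135 E$
$\left(W{\left(-57 \right)} + 29025\right) + \left(w{\left(-74,-13 \right)} - 15306\right) = \left(- 57 \left(135 - 57\right) + 29025\right) + \left(\left(53 - -13\right) - 15306\right) = \left(\left(-57\right) 78 + 29025\right) + \left(\left(53 + 13\right) - 15306\right) = \left(-4446 + 29025\right) + \left(66 - 15306\right) = 24579 - 15240 = 9339$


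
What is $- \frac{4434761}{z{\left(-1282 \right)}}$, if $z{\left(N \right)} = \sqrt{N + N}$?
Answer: $\frac{4434761 i \sqrt{641}}{1282} \approx 87581.0 i$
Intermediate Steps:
$z{\left(N \right)} = \sqrt{2} \sqrt{N}$ ($z{\left(N \right)} = \sqrt{2 N} = \sqrt{2} \sqrt{N}$)
$- \frac{4434761}{z{\left(-1282 \right)}} = - \frac{4434761}{\sqrt{2} \sqrt{-1282}} = - \frac{4434761}{\sqrt{2} i \sqrt{1282}} = - \frac{4434761}{2 i \sqrt{641}} = - 4434761 \left(- \frac{i \sqrt{641}}{1282}\right) = \frac{4434761 i \sqrt{641}}{1282}$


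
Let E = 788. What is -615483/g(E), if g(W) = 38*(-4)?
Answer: 615483/152 ≈ 4049.2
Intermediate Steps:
g(W) = -152
-615483/g(E) = -615483/(-152) = -615483*(-1/152) = 615483/152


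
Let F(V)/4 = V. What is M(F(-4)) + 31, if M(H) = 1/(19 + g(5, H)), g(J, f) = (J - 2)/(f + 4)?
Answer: 2329/75 ≈ 31.053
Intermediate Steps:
F(V) = 4*V
g(J, f) = (-2 + J)/(4 + f)
M(H) = 1/(19 + 3/(4 + H)) (M(H) = 1/(19 + (-2 + 5)/(4 + H)) = 1/(19 + 3/(4 + H)))
M(F(-4)) + 31 = (4 + 4*(-4))/(79 + 19*(4*(-4))) + 31 = (4 - 16)/(79 + 19*(-16)) + 31 = -12/(79 - 304) + 31 = -12/(-225) + 31 = -1/225*(-12) + 31 = 4/75 + 31 = 2329/75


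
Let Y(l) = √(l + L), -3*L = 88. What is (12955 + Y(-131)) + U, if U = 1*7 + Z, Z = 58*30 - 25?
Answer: 14677 + I*√1443/3 ≈ 14677.0 + 12.662*I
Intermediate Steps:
L = -88/3 (L = -⅓*88 = -88/3 ≈ -29.333)
Y(l) = √(-88/3 + l) (Y(l) = √(l - 88/3) = √(-88/3 + l))
Z = 1715 (Z = 1740 - 25 = 1715)
U = 1722 (U = 1*7 + 1715 = 7 + 1715 = 1722)
(12955 + Y(-131)) + U = (12955 + √(-264 + 9*(-131))/3) + 1722 = (12955 + √(-264 - 1179)/3) + 1722 = (12955 + √(-1443)/3) + 1722 = (12955 + (I*√1443)/3) + 1722 = (12955 + I*√1443/3) + 1722 = 14677 + I*√1443/3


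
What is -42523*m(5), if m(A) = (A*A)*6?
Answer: -6378450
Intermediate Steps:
m(A) = 6*A² (m(A) = A²*6 = 6*A²)
-42523*m(5) = -255138*5² = -255138*25 = -42523*150 = -6378450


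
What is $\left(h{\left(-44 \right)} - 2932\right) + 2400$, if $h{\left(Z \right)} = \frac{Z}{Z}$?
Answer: $-531$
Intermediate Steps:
$h{\left(Z \right)} = 1$
$\left(h{\left(-44 \right)} - 2932\right) + 2400 = \left(1 - 2932\right) + 2400 = -2931 + 2400 = -531$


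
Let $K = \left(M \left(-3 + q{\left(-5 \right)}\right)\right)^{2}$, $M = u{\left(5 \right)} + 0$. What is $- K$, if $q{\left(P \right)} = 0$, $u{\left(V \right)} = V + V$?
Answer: $-900$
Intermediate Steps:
$u{\left(V \right)} = 2 V$
$M = 10$ ($M = 2 \cdot 5 + 0 = 10 + 0 = 10$)
$K = 900$ ($K = \left(10 \left(-3 + 0\right)\right)^{2} = \left(10 \left(-3\right)\right)^{2} = \left(-30\right)^{2} = 900$)
$- K = \left(-1\right) 900 = -900$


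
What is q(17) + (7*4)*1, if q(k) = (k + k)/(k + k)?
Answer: 29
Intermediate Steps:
q(k) = 1 (q(k) = (2*k)/((2*k)) = (2*k)*(1/(2*k)) = 1)
q(17) + (7*4)*1 = 1 + (7*4)*1 = 1 + 28*1 = 1 + 28 = 29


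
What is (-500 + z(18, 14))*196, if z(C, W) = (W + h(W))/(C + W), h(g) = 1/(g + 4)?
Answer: -14099603/144 ≈ -97914.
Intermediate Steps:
h(g) = 1/(4 + g)
z(C, W) = (W + 1/(4 + W))/(C + W)
(-500 + z(18, 14))*196 = (-500 + (1 + 14*(4 + 14))/((4 + 14)*(18 + 14)))*196 = (-500 + (1 + 14*18)/(18*32))*196 = (-500 + (1/18)*(1/32)*(1 + 252))*196 = (-500 + (1/18)*(1/32)*253)*196 = (-500 + 253/576)*196 = -287747/576*196 = -14099603/144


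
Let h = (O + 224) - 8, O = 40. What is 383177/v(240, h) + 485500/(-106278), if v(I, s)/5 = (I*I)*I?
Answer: -5586172785799/1224322560000 ≈ -4.5627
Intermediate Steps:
h = 256 (h = (40 + 224) - 8 = 264 - 8 = 256)
v(I, s) = 5*I**3 (v(I, s) = 5*((I*I)*I) = 5*(I**2*I) = 5*I**3)
383177/v(240, h) + 485500/(-106278) = 383177/((5*240**3)) + 485500/(-106278) = 383177/((5*13824000)) + 485500*(-1/106278) = 383177/69120000 - 242750/53139 = -5586172785799/1224322560000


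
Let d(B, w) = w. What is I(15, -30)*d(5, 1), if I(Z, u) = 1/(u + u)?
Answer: -1/60 ≈ -0.016667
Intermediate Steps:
I(Z, u) = 1/(2*u)
I(15, -30)*d(5, 1) = ((1/2)/(-30))*1 = ((1/2)*(-1/30))*1 = -1/60*1 = -1/60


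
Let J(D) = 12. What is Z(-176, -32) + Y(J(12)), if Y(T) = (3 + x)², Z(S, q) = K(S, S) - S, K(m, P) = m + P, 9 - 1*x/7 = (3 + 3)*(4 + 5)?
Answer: 97168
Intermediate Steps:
x = -315 (x = 63 - 7*(3 + 3)*(4 + 5) = 63 - 42*9 = 63 - 7*54 = 63 - 378 = -315)
K(m, P) = P + m
Z(S, q) = S (Z(S, q) = (S + S) - S = 2*S - S = S)
Y(T) = 97344 (Y(T) = (3 - 315)² = (-312)² = 97344)
Z(-176, -32) + Y(J(12)) = -176 + 97344 = 97168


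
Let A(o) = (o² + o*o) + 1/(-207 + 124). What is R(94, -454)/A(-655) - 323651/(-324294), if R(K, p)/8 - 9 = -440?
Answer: 2550779709767/2566179823534 ≈ 0.99400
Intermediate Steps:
R(K, p) = -3448 (R(K, p) = 72 + 8*(-440) = 72 - 3520 = -3448)
A(o) = -1/83 + 2*o² (A(o) = (o² + o²) + 1/(-83) = 2*o² - 1/83 = -1/83 + 2*o²)
R(94, -454)/A(-655) - 323651/(-324294) = -3448/(-1/83 + 2*(-655)²) - 323651/(-324294) = -3448/(-1/83 + 2*429025) - 323651*(-1/324294) = -3448/(-1/83 + 858050) + 323651/324294 = -3448/71218149/83 + 323651/324294 = -3448*83/71218149 + 323651/324294 = -286184/71218149 + 323651/324294 = 2550779709767/2566179823534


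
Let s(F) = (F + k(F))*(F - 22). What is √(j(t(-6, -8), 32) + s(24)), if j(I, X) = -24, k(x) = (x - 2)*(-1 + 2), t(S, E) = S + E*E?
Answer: 2*√17 ≈ 8.2462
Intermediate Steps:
t(S, E) = S + E²
k(x) = -2 + x (k(x) = (-2 + x)*1 = -2 + x)
s(F) = (-22 + F)*(-2 + 2*F) (s(F) = (F + (-2 + F))*(F - 22) = (-2 + 2*F)*(-22 + F) = (-22 + F)*(-2 + 2*F))
√(j(t(-6, -8), 32) + s(24)) = √(-24 + (44 - 46*24 + 2*24²)) = √(-24 + (44 - 1104 + 2*576)) = √(-24 + (44 - 1104 + 1152)) = √(-24 + 92) = √68 = 2*√17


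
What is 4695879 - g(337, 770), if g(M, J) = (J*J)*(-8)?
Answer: 9439079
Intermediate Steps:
g(M, J) = -8*J**2 (g(M, J) = J**2*(-8) = -8*J**2)
4695879 - g(337, 770) = 4695879 - (-8)*770**2 = 4695879 - (-8)*592900 = 4695879 - 1*(-4743200) = 4695879 + 4743200 = 9439079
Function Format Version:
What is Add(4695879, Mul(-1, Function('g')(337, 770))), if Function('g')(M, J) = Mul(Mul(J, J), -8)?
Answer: 9439079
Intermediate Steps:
Function('g')(M, J) = Mul(-8, Pow(J, 2)) (Function('g')(M, J) = Mul(Pow(J, 2), -8) = Mul(-8, Pow(J, 2)))
Add(4695879, Mul(-1, Function('g')(337, 770))) = Add(4695879, Mul(-1, Mul(-8, Pow(770, 2)))) = Add(4695879, Mul(-1, Mul(-8, 592900))) = Add(4695879, Mul(-1, -4743200)) = Add(4695879, 4743200) = 9439079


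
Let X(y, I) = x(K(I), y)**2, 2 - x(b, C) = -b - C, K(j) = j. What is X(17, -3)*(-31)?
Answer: -7936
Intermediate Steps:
x(b, C) = 2 + C + b (x(b, C) = 2 - (-b - C) = 2 - (-C - b) = 2 + (C + b) = 2 + C + b)
X(y, I) = (2 + I + y)**2 (X(y, I) = (2 + y + I)**2 = (2 + I + y)**2)
X(17, -3)*(-31) = (2 - 3 + 17)**2*(-31) = 16**2*(-31) = 256*(-31) = -7936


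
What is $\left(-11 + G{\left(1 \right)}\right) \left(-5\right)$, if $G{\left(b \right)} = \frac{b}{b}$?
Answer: $50$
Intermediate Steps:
$G{\left(b \right)} = 1$
$\left(-11 + G{\left(1 \right)}\right) \left(-5\right) = \left(-11 + 1\right) \left(-5\right) = \left(-10\right) \left(-5\right) = 50$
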